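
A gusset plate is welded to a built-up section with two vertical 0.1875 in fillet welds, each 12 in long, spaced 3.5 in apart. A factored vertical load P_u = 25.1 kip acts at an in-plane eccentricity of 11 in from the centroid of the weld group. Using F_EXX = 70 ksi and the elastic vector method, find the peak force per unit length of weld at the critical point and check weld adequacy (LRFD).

Total weld length L_w = 24 in. Treat welds as unit-width lines.
Polar moment about centroid: J = 2[d³/12 + d(b/2)²] = 2[12³/12 + 12×1.75²] = 361.5 in³.
Direct shear f_v = P/L_w = 25.1 / 24 = 1.046 kip/in (vertical).
Torsion M = P·e = 25.1 × 11 = 276.1 kip·in.
Critical point at (x, y) = (1.75, 6) from centroid. f_tx = M·y/J = 4.583 kip/in; f_ty = M·x/J = 1.337 kip/in.
Resultant f_max = √[f_tx² + (f_v + f_ty)²] = √[4.583² + (1.046 + 1.337)²] = 5.165 kip/in.
Capacity per unit length: φr_n = 0.75 × 0.6 × 70 × (0.707 × 0.1875) = 4.176 kip/in.
5.165 > 4.176 → NOT adequate.

f_max ≈ 5.16 kip/in; NOT adequate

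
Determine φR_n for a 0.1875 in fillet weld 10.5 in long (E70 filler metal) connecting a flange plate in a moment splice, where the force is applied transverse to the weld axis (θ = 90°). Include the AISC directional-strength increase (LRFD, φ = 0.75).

φR_n ≈ 65.8 kips

E70XX → F_EXX = 70 ksi.
t_e = 0.707 × 0.1875 = 0.1326 in; A_we = 0.1326 × 10.5 = 1.392 in².
Directional factor: 1.0 + 0.5 sin^1.5(90°) = 1.5.
F_nw = 0.6 × 70 × 1.5 = 63 ksi.
φR_n = 0.75 × 63 × 1.392 = 65.77 kips.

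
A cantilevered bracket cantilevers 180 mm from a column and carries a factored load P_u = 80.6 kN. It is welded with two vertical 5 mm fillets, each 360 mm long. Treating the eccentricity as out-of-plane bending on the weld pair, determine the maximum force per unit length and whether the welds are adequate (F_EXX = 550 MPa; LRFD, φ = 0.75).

f_max ≈ 354 N/mm; adequate

L_w = 2 × 360 = 720 mm; section modulus (unit throat) S = 2 × L²/6 = 43200 mm².
Direct shear f_v = P/L_w = 80.6×10³/720 = 111.9 N/mm.
Moment M = P × e = 80.6×10³ × 180 = 14508000 N·mm; bending f_b = M/S = 335.8 N/mm.
f_max = √(f_v² + f_b²) = √(111.9² + 335.8²) = 354 N/mm.
φr_n = 0.75 × 0.6 × 550 × (0.707 × 5) = 874.9 N/mm → adequate.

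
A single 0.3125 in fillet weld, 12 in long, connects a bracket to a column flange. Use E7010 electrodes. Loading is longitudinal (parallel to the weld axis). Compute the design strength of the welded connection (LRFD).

E70XX → F_EXX = 70 ksi.
Effective throat t_e = 0.707 × 0.3125 = 0.2209 in.
Total length L = 12 in; A_we = 0.2209 × 12 = 2.651 in².
F_nw = 0.6 F_EXX = 0.6 × 70 = 42 ksi.
φR_n = 0.75 × 42 × 2.651 = 83.51 kips.

φR_n ≈ 83.5 kips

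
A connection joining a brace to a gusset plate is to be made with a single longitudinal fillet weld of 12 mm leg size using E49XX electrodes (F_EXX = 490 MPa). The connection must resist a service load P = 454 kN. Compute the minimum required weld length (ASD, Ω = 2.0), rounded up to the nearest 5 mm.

Throat t_e = 0.707 × 12 = 8.484 mm.
r_n/Ω = (0.6 × 490 × 8.484) / 2.0 = 1247 N/mm = 1.247 kN/mm.
L_req = P / (r_n/Ω) = 454 / 1.247 = 364 mm total.
Round up → use L = 365 mm.

L = 365 mm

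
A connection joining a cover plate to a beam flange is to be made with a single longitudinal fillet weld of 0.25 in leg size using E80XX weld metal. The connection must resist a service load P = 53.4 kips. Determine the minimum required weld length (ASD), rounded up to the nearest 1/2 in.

E80XX → F_EXX = 80 ksi.
Throat t_e = 0.707 × 0.25 = 0.1767 in.
r_n/Ω = (0.6 × 80 × 0.1767) / 2.0 = 4.242 kip/in.
L_req = P / (r_n/Ω) = 53.4 / 4.242 = 12.59 in total.
Round up → use L = 13 in.

L = 13 in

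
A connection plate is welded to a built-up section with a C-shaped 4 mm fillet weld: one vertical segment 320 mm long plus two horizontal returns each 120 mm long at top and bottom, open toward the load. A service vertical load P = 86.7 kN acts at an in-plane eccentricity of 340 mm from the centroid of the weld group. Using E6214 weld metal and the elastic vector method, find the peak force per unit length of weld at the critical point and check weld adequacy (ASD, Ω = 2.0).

f_max ≈ 659 N/mm; NOT adequate

E62XX → F_EXX = 620 MPa.
Total weld length L_w = 560 mm. Treat welds as unit-width lines.
Centroid: x̄ = 2×120×60 / 560 = 25.71 mm from the vertical weld.
Polar moment about centroid: J = I_x + I_y = [320³/12 + 2×120×160²] + [320×25.71² + 2(120³/12 + 120×34.29²)] = 9656000 mm³.
Direct shear f_v = P/L_w = 86.7×10³ / 560 = 154.8 N/mm (vertical).
Torsion M = P·e = 86.7×10³ × 340 = 29478000 N·mm.
Critical point at (x, y) = (94.29, 160) from centroid. f_tx = M·y/J = 488.4 N/mm; f_ty = M·x/J = 287.8 N/mm.
Resultant f_max = √[f_tx² + (f_v + f_ty)²] = √[488.4² + (154.8 + 287.8)²] = 659.2 N/mm.
Capacity per unit length: r_n/Ω = (1/2.0) × 0.6 × 620 × (0.707 × 4) = 526 N/mm.
659.2 > 526 → NOT adequate.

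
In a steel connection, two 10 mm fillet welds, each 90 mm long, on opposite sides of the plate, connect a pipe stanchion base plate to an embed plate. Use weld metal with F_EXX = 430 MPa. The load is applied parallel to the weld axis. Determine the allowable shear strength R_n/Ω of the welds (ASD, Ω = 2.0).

R_n/Ω ≈ 164 kN

Effective throat t_e = 0.707 × 10 = 7.07 mm.
Total length L = 180 mm; A_we = 7.07 × 180 = 1273 mm².
F_nw = 0.6 F_EXX = 0.6 × 430 = 258 MPa.
R_n = 258 × 1273 × 10⁻³ = 328.3 kN; R_n/Ω = 328.3/2.0 = 164.2 kN.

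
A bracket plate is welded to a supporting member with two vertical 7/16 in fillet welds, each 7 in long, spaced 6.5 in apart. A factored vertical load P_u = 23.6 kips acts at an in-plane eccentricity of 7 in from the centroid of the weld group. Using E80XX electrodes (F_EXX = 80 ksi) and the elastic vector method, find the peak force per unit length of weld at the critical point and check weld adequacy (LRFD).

f_max ≈ 5.15 kip/in; adequate

Total weld length L_w = 14 in. Treat welds as unit-width lines.
Polar moment about centroid: J = 2[d³/12 + d(b/2)²] = 2[7³/12 + 7×3.25²] = 205 in³.
Direct shear f_v = P/L_w = 23.6 / 14 = 1.686 kip/in (vertical).
Torsion M = P·e = 23.6 × 7 = 165.2 kip·in.
Critical point at (x, y) = (3.25, 3.5) from centroid. f_tx = M·y/J = 2.82 kip/in; f_ty = M·x/J = 2.618 kip/in.
Resultant f_max = √[f_tx² + (f_v + f_ty)²] = √[2.82² + (1.686 + 2.618)²] = 5.146 kip/in.
Capacity per unit length: φr_n = 0.75 × 0.6 × 80 × (0.707 × 0.4375) = 11.14 kip/in.
5.146 ≤ 11.14 → adequate.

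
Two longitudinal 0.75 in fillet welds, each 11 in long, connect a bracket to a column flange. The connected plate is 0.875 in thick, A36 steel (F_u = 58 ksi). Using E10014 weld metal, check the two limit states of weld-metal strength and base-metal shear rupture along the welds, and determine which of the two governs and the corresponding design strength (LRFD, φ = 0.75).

φR_n ≈ 502 kips (base-metal shear rupture governs)

E100XX → F_EXX = 100 ksi.
t_e = 0.707 × 0.75 = 0.5302 in; L = 22 in.
Weld metal: φR_n = 0.75 × 0.6 × 100 × 0.5302 × 22 = 524.9 kips.
Base metal (shear rupture): φR_n = 0.75 × 0.6 × 58 × 0.875 × 22 = 502.4 kips.
Governing: base-metal shear rupture.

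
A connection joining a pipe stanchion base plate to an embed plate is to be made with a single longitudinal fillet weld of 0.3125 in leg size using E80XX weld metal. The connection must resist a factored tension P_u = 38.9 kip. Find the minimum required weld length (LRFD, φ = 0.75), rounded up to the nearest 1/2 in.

E80XX → F_EXX = 80 ksi.
Throat t_e = 0.707 × 0.3125 = 0.2209 in.
φr_n = 0.75 × 0.6 × 80 × 0.2209 = 7.954 kip/in.
L_req = P_u / φr_n = 38.9 / 7.954 = 4.891 in total.
Round up → use L = 5 in.

L = 5 in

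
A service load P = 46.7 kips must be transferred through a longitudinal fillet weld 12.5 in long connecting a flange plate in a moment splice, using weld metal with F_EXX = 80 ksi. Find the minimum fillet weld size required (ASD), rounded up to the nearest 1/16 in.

w = 1/4 in

Total weld length L = 12.5 in.
Required throat t_e = P × Ω / (0.6 F_EXX × L) = 46.7 × 2.0 / (0.6 × 80 × 12.5) = 0.1557 in.
Required leg w = t_e / 0.707 = 0.2202 in → use 1/4 in.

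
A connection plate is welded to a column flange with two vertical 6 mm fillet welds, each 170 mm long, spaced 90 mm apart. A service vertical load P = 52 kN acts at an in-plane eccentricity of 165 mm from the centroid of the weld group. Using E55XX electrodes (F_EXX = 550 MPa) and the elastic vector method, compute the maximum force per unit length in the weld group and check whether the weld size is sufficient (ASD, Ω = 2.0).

Total weld length L_w = 340 mm. Treat welds as unit-width lines.
Polar moment about centroid: J = 2[d³/12 + d(b/2)²] = 2[170³/12 + 170×45²] = 1507000 mm³.
Direct shear f_v = P/L_w = 52×10³ / 340 = 152.9 N/mm (vertical).
Torsion M = P·e = 52×10³ × 165 = 8580000 N·mm.
Critical point at (x, y) = (45, 85) from centroid. f_tx = M·y/J = 483.8 N/mm; f_ty = M·x/J = 256.1 N/mm.
Resultant f_max = √[f_tx² + (f_v + f_ty)²] = √[483.8² + (152.9 + 256.1)²] = 633.6 N/mm.
Capacity per unit length: r_n/Ω = (1/2.0) × 0.6 × 550 × (0.707 × 6) = 699.9 N/mm.
633.6 ≤ 699.9 → adequate.

f_max ≈ 634 N/mm; adequate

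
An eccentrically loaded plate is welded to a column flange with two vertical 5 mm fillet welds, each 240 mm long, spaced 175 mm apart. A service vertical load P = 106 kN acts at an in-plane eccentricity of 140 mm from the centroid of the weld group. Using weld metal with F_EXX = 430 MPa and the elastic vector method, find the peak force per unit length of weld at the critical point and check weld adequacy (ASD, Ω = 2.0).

Total weld length L_w = 480 mm. Treat welds as unit-width lines.
Polar moment about centroid: J = 2[d³/12 + d(b/2)²] = 2[240³/12 + 240×87.5²] = 5979000 mm³.
Direct shear f_v = P/L_w = 106×10³ / 480 = 220.8 N/mm (vertical).
Torsion M = P·e = 106×10³ × 140 = 14840000 N·mm.
Critical point at (x, y) = (87.5, 120) from centroid. f_tx = M·y/J = 297.8 N/mm; f_ty = M·x/J = 217.2 N/mm.
Resultant f_max = √[f_tx² + (f_v + f_ty)²] = √[297.8² + (220.8 + 217.2)²] = 529.7 N/mm.
Capacity per unit length: r_n/Ω = (1/2.0) × 0.6 × 430 × (0.707 × 5) = 456 N/mm.
529.7 > 456 → NOT adequate.

f_max ≈ 530 N/mm; NOT adequate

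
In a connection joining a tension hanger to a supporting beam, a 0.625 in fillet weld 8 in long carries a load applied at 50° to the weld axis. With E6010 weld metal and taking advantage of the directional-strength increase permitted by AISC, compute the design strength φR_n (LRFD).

φR_n ≈ 127 kip

E60XX → F_EXX = 60 ksi.
t_e = 0.707 × 0.625 = 0.4419 in; A_we = 0.4419 × 8 = 3.535 in².
Directional factor: 1.0 + 0.5 sin^1.5(50°) = 1.335.
F_nw = 0.6 × 60 × 1.335 = 48.07 ksi.
φR_n = 0.75 × 48.07 × 3.535 = 127.4 kip.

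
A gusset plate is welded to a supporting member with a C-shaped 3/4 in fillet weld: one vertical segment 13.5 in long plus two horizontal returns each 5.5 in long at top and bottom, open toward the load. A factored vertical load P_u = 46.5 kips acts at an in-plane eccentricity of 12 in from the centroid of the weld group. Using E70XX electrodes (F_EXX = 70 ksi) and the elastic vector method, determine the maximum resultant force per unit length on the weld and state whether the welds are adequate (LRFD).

Total weld length L_w = 24.5 in. Treat welds as unit-width lines.
Centroid: x̄ = 2×5.5×2.75 / 24.5 = 1.235 in from the vertical weld.
Polar moment about centroid: J = I_x + I_y = [13.5³/12 + 2×5.5×6.75²] + [13.5×1.235² + 2(5.5³/12 + 5.5×1.515²)] = 779.8 in³.
Direct shear f_v = P/L_w = 46.5 / 24.5 = 1.898 kip/in (vertical).
Torsion M = P·e = 46.5 × 12 = 558 kip·in.
Critical point at (x, y) = (4.265, 6.75) from centroid. f_tx = M·y/J = 4.83 kip/in; f_ty = M·x/J = 3.052 kip/in.
Resultant f_max = √[f_tx² + (f_v + f_ty)²] = √[4.83² + (1.898 + 3.052)²] = 6.916 kip/in.
Capacity per unit length: φr_n = 0.75 × 0.6 × 70 × (0.707 × 0.75) = 16.7 kip/in.
6.916 ≤ 16.7 → adequate.

f_max ≈ 6.92 kip/in; adequate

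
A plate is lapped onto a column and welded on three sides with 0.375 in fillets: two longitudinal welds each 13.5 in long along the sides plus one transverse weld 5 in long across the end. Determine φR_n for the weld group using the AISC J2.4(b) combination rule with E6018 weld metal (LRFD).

E60XX → F_EXX = 60 ksi.
t_e = 0.707 × 0.375 = 0.2651 in.
R_nwl = 0.6 × 60 × 0.2651 × 27 = 257.7 kips (longitudinal, 2 welds).
R_nwt = 0.6 × 60 × 0.2651 × 5 = 47.72 kips (transverse, base value).
(i) R_nwl + R_nwt = 305.4 kips; (ii) 0.85 R_nwl + 1.5 R_nwt = 290.6 kips.
R_n = max = 305.4 kips [governs: (i)]; φR_n = 229.1 kips.

φR_n ≈ 229 kips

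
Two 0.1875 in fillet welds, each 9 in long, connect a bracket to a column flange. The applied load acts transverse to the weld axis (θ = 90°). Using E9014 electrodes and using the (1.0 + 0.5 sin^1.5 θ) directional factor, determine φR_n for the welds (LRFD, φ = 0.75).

E90XX → F_EXX = 90 ksi.
t_e = 0.707 × 0.1875 = 0.1326 in; A_we = 0.1326 × 18 = 2.386 in².
Directional factor: 1.0 + 0.5 sin^1.5(90°) = 1.5.
F_nw = 0.6 × 90 × 1.5 = 81 ksi.
φR_n = 0.75 × 81 × 2.386 = 145 kips.

φR_n ≈ 145 kips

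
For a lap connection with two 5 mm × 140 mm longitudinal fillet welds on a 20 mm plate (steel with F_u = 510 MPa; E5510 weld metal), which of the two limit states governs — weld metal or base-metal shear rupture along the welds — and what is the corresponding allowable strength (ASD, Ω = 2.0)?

E55XX → F_EXX = 550 MPa.
t_e = 0.707 × 5 = 3.535 mm; L = 280 mm.
Weld metal: R_n/Ω = (1/2.0) × 0.6 × 550 × 3.535 × 280 × 10⁻³ = 163.3 kN.
Base metal (shear rupture): R_n/Ω = (1/2.0) × 0.6 × 510 × 20 × 280 × 10⁻³ = 856.8 kN.
Governing: weld metal.

R_n/Ω ≈ 163 kN (weld metal governs)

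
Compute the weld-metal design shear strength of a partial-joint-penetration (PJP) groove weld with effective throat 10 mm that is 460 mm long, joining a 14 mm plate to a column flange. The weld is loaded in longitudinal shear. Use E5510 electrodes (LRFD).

E55XX → F_EXX = 550 MPa.
Effective throat (given) t_e = 10 mm.
A_we = 10 × 460 = 4600 mm².
F_nw = 0.6 F_EXX = 330 MPa.
φR_n = 0.75 × 330 × 4600 × 10⁻³ = 1138 kN.

φR_n ≈ 1140 kN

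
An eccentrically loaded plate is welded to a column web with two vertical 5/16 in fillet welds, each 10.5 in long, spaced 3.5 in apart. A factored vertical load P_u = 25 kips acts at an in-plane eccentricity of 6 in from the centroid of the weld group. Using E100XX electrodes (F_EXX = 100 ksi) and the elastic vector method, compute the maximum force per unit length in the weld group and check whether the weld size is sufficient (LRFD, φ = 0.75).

f_max ≈ 3.78 kip/in; adequate

Total weld length L_w = 21 in. Treat welds as unit-width lines.
Polar moment about centroid: J = 2[d³/12 + d(b/2)²] = 2[10.5³/12 + 10.5×1.75²] = 257.2 in³.
Direct shear f_v = P/L_w = 25 / 21 = 1.19 kip/in (vertical).
Torsion M = P·e = 25 × 6 = 150 kip·in.
Critical point at (x, y) = (1.75, 5.25) from centroid. f_tx = M·y/J = 3.061 kip/in; f_ty = M·x/J = 1.02 kip/in.
Resultant f_max = √[f_tx² + (f_v + f_ty)²] = √[3.061² + (1.19 + 1.02)²] = 3.776 kip/in.
Capacity per unit length: φr_n = 0.75 × 0.6 × 100 × (0.707 × 0.3125) = 9.942 kip/in.
3.776 ≤ 9.942 → adequate.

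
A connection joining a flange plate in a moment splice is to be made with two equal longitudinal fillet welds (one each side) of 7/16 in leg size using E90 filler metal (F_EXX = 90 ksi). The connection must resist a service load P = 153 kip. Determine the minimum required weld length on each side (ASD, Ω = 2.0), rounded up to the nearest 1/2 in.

Throat t_e = 0.707 × 0.4375 = 0.3093 in.
r_n/Ω = (0.6 × 90 × 0.3093) / 2.0 = 8.351 kip/in.
L_req = P / (r_n/Ω) = 153 / 8.351 = 18.32 in total.
Per side: 18.32 / 2 = 9.16 in.
Round up → use L = 9.5 in on each side.

L = 9.5 in on each side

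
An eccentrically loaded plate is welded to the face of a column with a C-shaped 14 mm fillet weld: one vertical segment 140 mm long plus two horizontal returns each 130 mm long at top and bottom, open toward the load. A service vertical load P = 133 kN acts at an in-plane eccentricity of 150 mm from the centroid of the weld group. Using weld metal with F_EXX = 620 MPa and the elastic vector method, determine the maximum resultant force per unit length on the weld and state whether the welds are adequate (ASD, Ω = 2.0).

f_max ≈ 1270 N/mm; adequate

Total weld length L_w = 400 mm. Treat welds as unit-width lines.
Centroid: x̄ = 2×130×65 / 400 = 42.25 mm from the vertical weld.
Polar moment about centroid: J = I_x + I_y = [140³/12 + 2×130×70²] + [140×42.25² + 2(130³/12 + 130×22.75²)] = 2253000 mm³.
Direct shear f_v = P/L_w = 133×10³ / 400 = 332.5 N/mm (vertical).
Torsion M = P·e = 133×10³ × 150 = 19950000 N·mm.
Critical point at (x, y) = (87.75, 70) from centroid. f_tx = M·y/J = 619.8 N/mm; f_ty = M·x/J = 776.9 N/mm.
Resultant f_max = √[f_tx² + (f_v + f_ty)²] = √[619.8² + (332.5 + 776.9)²] = 1271 N/mm.
Capacity per unit length: r_n/Ω = (1/2.0) × 0.6 × 620 × (0.707 × 14) = 1841 N/mm.
1271 ≤ 1841 → adequate.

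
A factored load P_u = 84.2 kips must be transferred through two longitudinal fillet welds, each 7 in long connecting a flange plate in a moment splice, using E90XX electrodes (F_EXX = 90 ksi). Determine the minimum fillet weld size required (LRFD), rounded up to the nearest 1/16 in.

w = 1/4 in

Total weld length L = 14 in.
Required throat t_e = P_u / (φ × 0.6 F_EXX × L) = 84.2 / (0.75 × 0.6 × 90 × 14) = 0.1485 in.
Required leg w = t_e / 0.707 = 0.21 in → use 1/4 in.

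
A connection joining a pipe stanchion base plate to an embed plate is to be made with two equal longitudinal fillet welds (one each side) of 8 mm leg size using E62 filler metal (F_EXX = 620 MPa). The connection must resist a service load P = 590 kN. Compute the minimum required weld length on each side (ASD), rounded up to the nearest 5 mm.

L = 285 mm on each side

Throat t_e = 0.707 × 8 = 5.656 mm.
r_n/Ω = (0.6 × 620 × 5.656) / 2.0 = 1052 N/mm = 1.052 kN/mm.
L_req = P / (r_n/Ω) = 590 / 1.052 = 560.8 mm total.
Per side: 560.8 / 2 = 280.4 mm.
Round up → use L = 285 mm on each side.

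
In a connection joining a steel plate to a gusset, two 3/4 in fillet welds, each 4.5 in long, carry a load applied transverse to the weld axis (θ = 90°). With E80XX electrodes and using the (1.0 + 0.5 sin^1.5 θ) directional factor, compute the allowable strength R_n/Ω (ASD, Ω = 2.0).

E80XX → F_EXX = 80 ksi.
t_e = 0.707 × 0.75 = 0.5302 in; A_we = 0.5302 × 9 = 4.772 in².
Directional factor: 1.0 + 0.5 sin^1.5(90°) = 1.5.
F_nw = 0.6 × 80 × 1.5 = 72 ksi.
R_n/Ω = (72 × 4.772) / 2.0 = 171.8 kip.

R_n/Ω ≈ 172 kip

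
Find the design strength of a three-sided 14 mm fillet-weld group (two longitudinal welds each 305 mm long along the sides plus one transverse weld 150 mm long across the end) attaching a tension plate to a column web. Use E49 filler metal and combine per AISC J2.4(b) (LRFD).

φR_n ≈ 1660 kN

E49XX → F_EXX = 490 MPa.
t_e = 0.707 × 14 = 9.898 mm.
R_nwl = 0.6 × 490 × 9.898 × 610 × 10⁻³ = 1775 kN (longitudinal, 2 welds).
R_nwt = 0.6 × 490 × 9.898 × 150 × 10⁻³ = 436.5 kN (transverse, base value).
(i) R_nwl + R_nwt = 2212 kN; (ii) 0.85 R_nwl + 1.5 R_nwt = 2164 kN.
R_n = max = 2212 kN [governs: (i)]; φR_n = 1659 kN.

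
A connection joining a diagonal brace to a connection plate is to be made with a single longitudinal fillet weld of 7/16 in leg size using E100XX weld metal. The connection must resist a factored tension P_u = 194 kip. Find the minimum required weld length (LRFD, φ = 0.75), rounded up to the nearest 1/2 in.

L = 14 in

E100XX → F_EXX = 100 ksi.
Throat t_e = 0.707 × 0.4375 = 0.3093 in.
φr_n = 0.75 × 0.6 × 100 × 0.3093 = 13.92 kip/in.
L_req = P_u / φr_n = 194 / 13.92 = 13.94 in total.
Round up → use L = 14 in.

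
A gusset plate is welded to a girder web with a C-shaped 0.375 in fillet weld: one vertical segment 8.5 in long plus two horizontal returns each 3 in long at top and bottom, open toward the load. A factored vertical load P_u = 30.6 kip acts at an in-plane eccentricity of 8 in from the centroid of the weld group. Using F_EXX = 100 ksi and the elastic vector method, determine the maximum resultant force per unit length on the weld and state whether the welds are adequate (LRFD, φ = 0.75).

f_max ≈ 8.17 kip/in; adequate

Total weld length L_w = 14.5 in. Treat welds as unit-width lines.
Centroid: x̄ = 2×3×1.5 / 14.5 = 0.6207 in from the vertical weld.
Polar moment about centroid: J = I_x + I_y = [8.5³/12 + 2×3×4.25²] + [8.5×0.6207² + 2(3³/12 + 3×0.8793²)] = 172 in³.
Direct shear f_v = P/L_w = 30.6 / 14.5 = 2.11 kip/in (vertical).
Torsion M = P·e = 30.6 × 8 = 244.8 kip·in.
Critical point at (x, y) = (2.379, 4.25) from centroid. f_tx = M·y/J = 6.05 kip/in; f_ty = M·x/J = 3.387 kip/in.
Resultant f_max = √[f_tx² + (f_v + f_ty)²] = √[6.05² + (2.11 + 3.387)²] = 8.175 kip/in.
Capacity per unit length: φr_n = 0.75 × 0.6 × 100 × (0.707 × 0.375) = 11.93 kip/in.
8.175 ≤ 11.93 → adequate.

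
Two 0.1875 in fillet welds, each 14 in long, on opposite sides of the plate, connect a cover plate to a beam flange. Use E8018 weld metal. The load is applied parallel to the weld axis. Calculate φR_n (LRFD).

φR_n ≈ 134 kip

E80XX → F_EXX = 80 ksi.
Effective throat t_e = 0.707 × 0.1875 = 0.1326 in.
Total length L = 28 in; A_we = 0.1326 × 28 = 3.712 in².
F_nw = 0.6 F_EXX = 0.6 × 80 = 48 ksi.
φR_n = 0.75 × 48 × 3.712 = 133.6 kip.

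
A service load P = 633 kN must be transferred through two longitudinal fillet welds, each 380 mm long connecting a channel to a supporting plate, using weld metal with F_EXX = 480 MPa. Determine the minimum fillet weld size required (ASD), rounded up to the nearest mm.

w = 9 mm

Total weld length L = 760 mm.
Required throat t_e = P × Ω / (0.6 F_EXX × L) = 633 × 2.0 / (0.6 × 480 × 760 × 10⁻³) = 5.784 mm.
Required leg w = t_e / 0.707 = 8.181 mm → use 9 mm.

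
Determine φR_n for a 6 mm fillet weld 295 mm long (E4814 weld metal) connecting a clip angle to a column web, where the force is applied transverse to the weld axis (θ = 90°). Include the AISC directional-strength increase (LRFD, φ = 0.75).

φR_n ≈ 405 kN

E48XX → F_EXX = 480 MPa.
t_e = 0.707 × 6 = 4.242 mm; A_we = 4.242 × 295 = 1251 mm².
Directional factor: 1.0 + 0.5 sin^1.5(90°) = 1.5.
F_nw = 0.6 × 480 × 1.5 = 432 MPa.
φR_n = 0.75 × 432 × 1251 × 10⁻³ = 405.5 kN.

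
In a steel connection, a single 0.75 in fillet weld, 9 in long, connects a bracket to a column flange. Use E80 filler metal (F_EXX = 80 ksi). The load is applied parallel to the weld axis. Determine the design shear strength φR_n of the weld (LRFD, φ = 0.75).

Effective throat t_e = 0.707 × 0.75 = 0.5302 in.
Total length L = 9 in; A_we = 0.5302 × 9 = 4.772 in².
F_nw = 0.6 F_EXX = 0.6 × 80 = 48 ksi.
φR_n = 0.75 × 48 × 4.772 = 171.8 kips.

φR_n ≈ 172 kips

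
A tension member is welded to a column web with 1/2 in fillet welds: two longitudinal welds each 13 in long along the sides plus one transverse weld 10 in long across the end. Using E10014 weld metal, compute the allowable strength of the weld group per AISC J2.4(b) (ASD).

R_n/Ω ≈ 393 kip

E100XX → F_EXX = 100 ksi.
t_e = 0.707 × 0.5 = 0.3535 in.
R_nwl = 0.6 × 100 × 0.3535 × 26 = 551.5 kip (longitudinal, 2 welds).
R_nwt = 0.6 × 100 × 0.3535 × 10 = 212.1 kip (transverse, base value).
(i) R_nwl + R_nwt = 763.6 kip; (ii) 0.85 R_nwl + 1.5 R_nwt = 786.9 kip.
R_n = max = 786.9 kip [governs: (ii)]; R_n/Ω = 393.4 kip.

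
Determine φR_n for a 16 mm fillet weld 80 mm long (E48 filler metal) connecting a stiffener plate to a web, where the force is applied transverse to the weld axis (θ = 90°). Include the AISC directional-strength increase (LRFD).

φR_n ≈ 293 kN

E48XX → F_EXX = 480 MPa.
t_e = 0.707 × 16 = 11.31 mm; A_we = 11.31 × 80 = 905 mm².
Directional factor: 1.0 + 0.5 sin^1.5(90°) = 1.5.
F_nw = 0.6 × 480 × 1.5 = 432 MPa.
φR_n = 0.75 × 432 × 905 × 10⁻³ = 293.2 kN.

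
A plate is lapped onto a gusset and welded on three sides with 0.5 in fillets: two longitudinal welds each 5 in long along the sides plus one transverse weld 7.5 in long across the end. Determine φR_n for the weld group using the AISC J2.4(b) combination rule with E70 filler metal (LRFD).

E70XX → F_EXX = 70 ksi.
t_e = 0.707 × 0.5 = 0.3535 in.
R_nwl = 0.6 × 70 × 0.3535 × 10 = 148.5 kip (longitudinal, 2 welds).
R_nwt = 0.6 × 70 × 0.3535 × 7.5 = 111.4 kip (transverse, base value).
(i) R_nwl + R_nwt = 259.8 kip; (ii) 0.85 R_nwl + 1.5 R_nwt = 293.2 kip.
R_n = max = 293.2 kip [governs: (ii)]; φR_n = 219.9 kip.

φR_n ≈ 220 kip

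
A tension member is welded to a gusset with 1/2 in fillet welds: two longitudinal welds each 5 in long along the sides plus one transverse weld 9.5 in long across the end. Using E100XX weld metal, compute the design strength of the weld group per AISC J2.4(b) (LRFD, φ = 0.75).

E100XX → F_EXX = 100 ksi.
t_e = 0.707 × 0.5 = 0.3535 in.
R_nwl = 0.6 × 100 × 0.3535 × 10 = 212.1 kip (longitudinal, 2 welds).
R_nwt = 0.6 × 100 × 0.3535 × 9.5 = 201.5 kip (transverse, base value).
(i) R_nwl + R_nwt = 413.6 kip; (ii) 0.85 R_nwl + 1.5 R_nwt = 482.5 kip.
R_n = max = 482.5 kip [governs: (ii)]; φR_n = 361.9 kip.

φR_n ≈ 362 kip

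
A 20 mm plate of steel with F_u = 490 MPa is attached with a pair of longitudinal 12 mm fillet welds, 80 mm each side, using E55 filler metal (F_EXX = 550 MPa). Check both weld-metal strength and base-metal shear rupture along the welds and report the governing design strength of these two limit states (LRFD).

φR_n ≈ 336 kN (weld metal governs)

t_e = 0.707 × 12 = 8.484 mm; L = 160 mm.
Weld metal: φR_n = 0.75 × 0.6 × 550 × 8.484 × 160 × 10⁻³ = 336 kN.
Base metal (shear rupture): φR_n = 0.75 × 0.6 × 490 × 20 × 160 × 10⁻³ = 705.6 kN.
Governing: weld metal.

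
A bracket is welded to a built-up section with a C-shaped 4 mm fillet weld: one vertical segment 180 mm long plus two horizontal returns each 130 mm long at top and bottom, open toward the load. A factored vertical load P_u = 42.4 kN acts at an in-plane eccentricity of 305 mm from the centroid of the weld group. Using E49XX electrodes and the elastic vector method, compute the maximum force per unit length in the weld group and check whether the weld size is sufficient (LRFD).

f_max ≈ 560 N/mm; adequate

E49XX → F_EXX = 490 MPa.
Total weld length L_w = 440 mm. Treat welds as unit-width lines.
Centroid: x̄ = 2×130×65 / 440 = 38.41 mm from the vertical weld.
Polar moment about centroid: J = I_x + I_y = [180³/12 + 2×130×90²] + [180×38.41² + 2(130³/12 + 130×26.59²)] = 3408000 mm³.
Direct shear f_v = P/L_w = 42.4×10³ / 440 = 96.36 N/mm (vertical).
Torsion M = P·e = 42.4×10³ × 305 = 12932000 N·mm.
Critical point at (x, y) = (91.59, 90) from centroid. f_tx = M·y/J = 341.6 N/mm; f_ty = M·x/J = 347.6 N/mm.
Resultant f_max = √[f_tx² + (f_v + f_ty)²] = √[341.6² + (96.36 + 347.6)²] = 560.1 N/mm.
Capacity per unit length: φr_n = 0.75 × 0.6 × 490 × (0.707 × 4) = 623.6 N/mm.
560.1 ≤ 623.6 → adequate.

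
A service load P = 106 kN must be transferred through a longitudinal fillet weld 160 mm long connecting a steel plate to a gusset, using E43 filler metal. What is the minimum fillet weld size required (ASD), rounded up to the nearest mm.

w = 8 mm

E43XX → F_EXX = 430 MPa.
Total weld length L = 160 mm.
Required throat t_e = P × Ω / (0.6 F_EXX × L) = 106 × 2.0 / (0.6 × 430 × 160 × 10⁻³) = 5.136 mm.
Required leg w = t_e / 0.707 = 7.264 mm → use 8 mm.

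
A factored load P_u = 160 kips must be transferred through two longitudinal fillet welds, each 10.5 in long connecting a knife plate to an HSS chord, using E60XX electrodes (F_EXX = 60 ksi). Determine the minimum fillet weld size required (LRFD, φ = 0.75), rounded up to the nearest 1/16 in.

w = 7/16 in

Total weld length L = 21 in.
Required throat t_e = P_u / (φ × 0.6 F_EXX × L) = 160 / (0.75 × 0.6 × 60 × 21) = 0.2822 in.
Required leg w = t_e / 0.707 = 0.3991 in → use 7/16 in.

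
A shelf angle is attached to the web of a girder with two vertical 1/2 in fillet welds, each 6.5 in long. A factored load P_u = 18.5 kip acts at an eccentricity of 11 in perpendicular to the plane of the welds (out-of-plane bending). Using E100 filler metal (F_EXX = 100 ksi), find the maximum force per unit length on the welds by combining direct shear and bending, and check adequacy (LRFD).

f_max ≈ 14.5 kip/in; adequate

L_w = 2 × 6.5 = 13 in; section modulus (unit throat) S = 2 × L²/6 = 14.08 in².
Direct shear f_v = P/L_w = 18.5/13 = 1.423 kip/in.
Moment M = P × e = 18.5 × 11 = 203.5 kip·in; bending f_b = M/S = 14.45 kip/in.
f_max = √(f_v² + f_b²) = √(1.423² + 14.45²) = 14.52 kip/in.
φr_n = 0.75 × 0.6 × 100 × (0.707 × 0.5) = 15.91 kip/in → adequate.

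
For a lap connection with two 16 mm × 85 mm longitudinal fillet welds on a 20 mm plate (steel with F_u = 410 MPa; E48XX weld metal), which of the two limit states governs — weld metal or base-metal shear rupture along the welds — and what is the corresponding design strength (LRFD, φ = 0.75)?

φR_n ≈ 415 kN (weld metal governs)

E48XX → F_EXX = 480 MPa.
t_e = 0.707 × 16 = 11.31 mm; L = 170 mm.
Weld metal: φR_n = 0.75 × 0.6 × 480 × 11.31 × 170 × 10⁻³ = 415.4 kN.
Base metal (shear rupture): φR_n = 0.75 × 0.6 × 410 × 20 × 170 × 10⁻³ = 627.3 kN.
Governing: weld metal.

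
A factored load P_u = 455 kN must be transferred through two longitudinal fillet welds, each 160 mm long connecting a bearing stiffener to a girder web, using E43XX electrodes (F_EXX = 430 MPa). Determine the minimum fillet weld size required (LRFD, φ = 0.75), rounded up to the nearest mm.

w = 11 mm

Total weld length L = 320 mm.
Required throat t_e = P_u / (φ × 0.6 F_EXX × L) = 455 / (0.75 × 0.6 × 430 × 320 × 10⁻³) = 7.348 mm.
Required leg w = t_e / 0.707 = 10.39 mm → use 11 mm.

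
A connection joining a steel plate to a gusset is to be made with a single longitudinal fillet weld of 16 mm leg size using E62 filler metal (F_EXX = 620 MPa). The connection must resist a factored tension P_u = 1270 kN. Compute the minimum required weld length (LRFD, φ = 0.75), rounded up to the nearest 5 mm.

Throat t_e = 0.707 × 16 = 11.31 mm.
φr_n = 0.75 × 0.6 × 620 × 11.31 × 10⁻³ = 3.156 kN/mm.
L_req = P_u / φr_n = 1270 / 3.156 = 402.4 mm total.
Round up → use L = 405 mm.

L = 405 mm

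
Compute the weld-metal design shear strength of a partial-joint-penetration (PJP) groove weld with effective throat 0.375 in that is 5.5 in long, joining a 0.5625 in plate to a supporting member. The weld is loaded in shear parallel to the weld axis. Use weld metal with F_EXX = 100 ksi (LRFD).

Effective throat (given) t_e = 0.375 in.
A_we = 0.375 × 5.5 = 2.062 in².
F_nw = 0.6 F_EXX = 60 ksi.
φR_n = 0.75 × 60 × 2.062 = 92.81 kips.

φR_n ≈ 92.8 kips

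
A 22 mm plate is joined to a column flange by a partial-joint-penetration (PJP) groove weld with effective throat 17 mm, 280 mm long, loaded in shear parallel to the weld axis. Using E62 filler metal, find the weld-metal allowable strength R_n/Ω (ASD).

R_n/Ω ≈ 885 kN

E62XX → F_EXX = 620 MPa.
Effective throat (given) t_e = 17 mm.
A_we = 17 × 280 = 4760 mm².
F_nw = 0.6 F_EXX = 372 MPa.
R_n/Ω = (372 × 4760) / 2.0 × 10⁻³ = 885.4 kN.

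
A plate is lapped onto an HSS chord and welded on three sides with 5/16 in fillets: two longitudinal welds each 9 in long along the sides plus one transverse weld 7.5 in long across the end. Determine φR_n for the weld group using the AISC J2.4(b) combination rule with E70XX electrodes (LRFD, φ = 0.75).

E70XX → F_EXX = 70 ksi.
t_e = 0.707 × 0.3125 = 0.2209 in.
R_nwl = 0.6 × 70 × 0.2209 × 18 = 167 kips (longitudinal, 2 welds).
R_nwt = 0.6 × 70 × 0.2209 × 7.5 = 69.6 kips (transverse, base value).
(i) R_nwl + R_nwt = 236.6 kips; (ii) 0.85 R_nwl + 1.5 R_nwt = 246.4 kips.
R_n = max = 246.4 kips [governs: (ii)]; φR_n = 184.8 kips.

φR_n ≈ 185 kips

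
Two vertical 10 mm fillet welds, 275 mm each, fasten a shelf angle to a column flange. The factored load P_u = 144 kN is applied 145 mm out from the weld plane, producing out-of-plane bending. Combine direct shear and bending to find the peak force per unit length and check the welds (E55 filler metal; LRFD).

f_max ≈ 869 N/mm; adequate

E55XX → F_EXX = 550 MPa.
L_w = 2 × 275 = 550 mm; section modulus (unit throat) S = 2 × L²/6 = 25210 mm².
Direct shear f_v = P/L_w = 144×10³/550 = 261.8 N/mm.
Moment M = P × e = 144×10³ × 145 = 20880000 N·mm; bending f_b = M/S = 828.3 N/mm.
f_max = √(f_v² + f_b²) = √(261.8² + 828.3²) = 868.7 N/mm.
φr_n = 0.75 × 0.6 × 550 × (0.707 × 10) = 1750 N/mm → adequate.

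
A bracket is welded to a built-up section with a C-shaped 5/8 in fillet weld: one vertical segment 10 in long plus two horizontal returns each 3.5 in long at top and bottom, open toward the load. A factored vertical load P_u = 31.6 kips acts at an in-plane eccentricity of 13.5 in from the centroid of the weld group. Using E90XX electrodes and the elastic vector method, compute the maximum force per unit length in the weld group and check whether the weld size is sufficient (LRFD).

f_max ≈ 9.81 kip/in; adequate

E90XX → F_EXX = 90 ksi.
Total weld length L_w = 17 in. Treat welds as unit-width lines.
Centroid: x̄ = 2×3.5×1.75 / 17 = 0.7206 in from the vertical weld.
Polar moment about centroid: J = I_x + I_y = [10³/12 + 2×3.5×5²] + [10×0.7206² + 2(3.5³/12 + 3.5×1.029²)] = 278.1 in³.
Direct shear f_v = P/L_w = 31.6 / 17 = 1.859 kip/in (vertical).
Torsion M = P·e = 31.6 × 13.5 = 426.6 kip·in.
Critical point at (x, y) = (2.779, 5) from centroid. f_tx = M·y/J = 7.67 kip/in; f_ty = M·x/J = 4.264 kip/in.
Resultant f_max = √[f_tx² + (f_v + f_ty)²] = √[7.67² + (1.859 + 4.264)²] = 9.814 kip/in.
Capacity per unit length: φr_n = 0.75 × 0.6 × 90 × (0.707 × 0.625) = 17.9 kip/in.
9.814 ≤ 17.9 → adequate.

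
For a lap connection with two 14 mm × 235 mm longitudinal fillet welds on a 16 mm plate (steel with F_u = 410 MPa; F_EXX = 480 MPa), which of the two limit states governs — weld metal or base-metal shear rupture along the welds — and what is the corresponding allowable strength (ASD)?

R_n/Ω ≈ 670 kN (weld metal governs)

t_e = 0.707 × 14 = 9.898 mm; L = 470 mm.
Weld metal: R_n/Ω = (1/2.0) × 0.6 × 480 × 9.898 × 470 × 10⁻³ = 669.9 kN.
Base metal (shear rupture): R_n/Ω = (1/2.0) × 0.6 × 410 × 16 × 470 × 10⁻³ = 925 kN.
Governing: weld metal.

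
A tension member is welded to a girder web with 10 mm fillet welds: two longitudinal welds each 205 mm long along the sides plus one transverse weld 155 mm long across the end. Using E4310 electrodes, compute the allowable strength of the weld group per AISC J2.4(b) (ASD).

R_n/Ω ≈ 530 kN

E43XX → F_EXX = 430 MPa.
t_e = 0.707 × 10 = 7.07 mm.
R_nwl = 0.6 × 430 × 7.07 × 410 × 10⁻³ = 747.9 kN (longitudinal, 2 welds).
R_nwt = 0.6 × 430 × 7.07 × 155 × 10⁻³ = 282.7 kN (transverse, base value).
(i) R_nwl + R_nwt = 1031 kN; (ii) 0.85 R_nwl + 1.5 R_nwt = 1060 kN.
R_n = max = 1060 kN [governs: (ii)]; R_n/Ω = 529.9 kN.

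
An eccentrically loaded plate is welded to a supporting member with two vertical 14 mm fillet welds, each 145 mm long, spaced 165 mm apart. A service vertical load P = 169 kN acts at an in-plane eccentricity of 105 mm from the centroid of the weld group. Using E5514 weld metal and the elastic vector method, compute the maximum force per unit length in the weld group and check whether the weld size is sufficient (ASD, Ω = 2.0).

f_max ≈ 1280 N/mm; adequate

E55XX → F_EXX = 550 MPa.
Total weld length L_w = 290 mm. Treat welds as unit-width lines.
Polar moment about centroid: J = 2[d³/12 + d(b/2)²] = 2[145³/12 + 145×82.5²] = 2482000 mm³.
Direct shear f_v = P/L_w = 169×10³ / 290 = 582.8 N/mm (vertical).
Torsion M = P·e = 169×10³ × 105 = 17745000 N·mm.
Critical point at (x, y) = (82.5, 72.5) from centroid. f_tx = M·y/J = 518.4 N/mm; f_ty = M·x/J = 589.9 N/mm.
Resultant f_max = √[f_tx² + (f_v + f_ty)²] = √[518.4² + (582.8 + 589.9)²] = 1282 N/mm.
Capacity per unit length: r_n/Ω = (1/2.0) × 0.6 × 550 × (0.707 × 14) = 1633 N/mm.
1282 ≤ 1633 → adequate.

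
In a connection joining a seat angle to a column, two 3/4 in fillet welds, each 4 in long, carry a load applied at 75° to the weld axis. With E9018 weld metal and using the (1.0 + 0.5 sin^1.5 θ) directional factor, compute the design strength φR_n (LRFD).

φR_n ≈ 253 kip

E90XX → F_EXX = 90 ksi.
t_e = 0.707 × 0.75 = 0.5302 in; A_we = 0.5302 × 8 = 4.242 in².
Directional factor: 1.0 + 0.5 sin^1.5(75°) = 1.475.
F_nw = 0.6 × 90 × 1.475 = 79.63 ksi.
φR_n = 0.75 × 79.63 × 4.242 = 253.3 kip.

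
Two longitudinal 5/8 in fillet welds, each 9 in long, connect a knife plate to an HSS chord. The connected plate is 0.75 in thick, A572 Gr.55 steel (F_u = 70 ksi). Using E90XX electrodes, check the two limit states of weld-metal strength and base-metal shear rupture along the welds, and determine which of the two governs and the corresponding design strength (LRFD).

φR_n ≈ 322 kip (weld metal governs)

E90XX → F_EXX = 90 ksi.
t_e = 0.707 × 0.625 = 0.4419 in; L = 18 in.
Weld metal: φR_n = 0.75 × 0.6 × 90 × 0.4419 × 18 = 322.1 kip.
Base metal (shear rupture): φR_n = 0.75 × 0.6 × 70 × 0.75 × 18 = 425.2 kip.
Governing: weld metal.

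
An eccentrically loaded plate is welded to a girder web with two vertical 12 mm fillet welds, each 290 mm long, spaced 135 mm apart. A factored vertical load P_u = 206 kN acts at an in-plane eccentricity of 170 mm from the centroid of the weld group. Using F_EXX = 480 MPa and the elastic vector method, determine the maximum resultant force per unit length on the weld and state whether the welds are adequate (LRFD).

Total weld length L_w = 580 mm. Treat welds as unit-width lines.
Polar moment about centroid: J = 2[d³/12 + d(b/2)²] = 2[290³/12 + 290×67.5²] = 6707000 mm³.
Direct shear f_v = P/L_w = 206×10³ / 580 = 355.2 N/mm (vertical).
Torsion M = P·e = 206×10³ × 170 = 35020000 N·mm.
Critical point at (x, y) = (67.5, 145) from centroid. f_tx = M·y/J = 757.1 N/mm; f_ty = M·x/J = 352.4 N/mm.
Resultant f_max = √[f_tx² + (f_v + f_ty)²] = √[757.1² + (355.2 + 352.4)²] = 1036 N/mm.
Capacity per unit length: φr_n = 0.75 × 0.6 × 480 × (0.707 × 12) = 1833 N/mm.
1036 ≤ 1833 → adequate.

f_max ≈ 1040 N/mm; adequate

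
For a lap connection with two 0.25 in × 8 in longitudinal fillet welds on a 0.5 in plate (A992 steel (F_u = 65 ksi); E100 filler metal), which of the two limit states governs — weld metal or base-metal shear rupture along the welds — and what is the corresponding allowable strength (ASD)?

E100XX → F_EXX = 100 ksi.
t_e = 0.707 × 0.25 = 0.1767 in; L = 16 in.
Weld metal: R_n/Ω = (1/2.0) × 0.6 × 100 × 0.1767 × 16 = 84.84 kip.
Base metal (shear rupture): R_n/Ω = (1/2.0) × 0.6 × 65 × 0.5 × 16 = 156 kip.
Governing: weld metal.

R_n/Ω ≈ 84.8 kip (weld metal governs)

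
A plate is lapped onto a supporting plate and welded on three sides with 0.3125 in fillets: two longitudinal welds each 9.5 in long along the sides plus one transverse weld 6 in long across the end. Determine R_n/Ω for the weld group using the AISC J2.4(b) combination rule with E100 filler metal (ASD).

E100XX → F_EXX = 100 ksi.
t_e = 0.707 × 0.3125 = 0.2209 in.
R_nwl = 0.6 × 100 × 0.2209 × 19 = 251.9 kip (longitudinal, 2 welds).
R_nwt = 0.6 × 100 × 0.2209 × 6 = 79.54 kip (transverse, base value).
(i) R_nwl + R_nwt = 331.4 kip; (ii) 0.85 R_nwl + 1.5 R_nwt = 333.4 kip.
R_n = max = 333.4 kip [governs: (ii)]; R_n/Ω = 166.7 kip.

R_n/Ω ≈ 167 kip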